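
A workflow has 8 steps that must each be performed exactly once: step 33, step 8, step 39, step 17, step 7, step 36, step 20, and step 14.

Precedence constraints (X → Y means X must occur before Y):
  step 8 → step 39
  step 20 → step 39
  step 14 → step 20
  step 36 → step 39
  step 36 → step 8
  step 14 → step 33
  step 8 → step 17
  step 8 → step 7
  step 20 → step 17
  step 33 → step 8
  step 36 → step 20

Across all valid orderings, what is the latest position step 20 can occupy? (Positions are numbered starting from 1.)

The steps that are forced after step 20, directly or by a chain of constraints, are step 39, step 17. That's 2 steps.
With 2 mandatory successors out of 8 steps total, the latest slot for step 20 is 8−2 = 6, and it's reachable by doing all non-successors before step 20.

6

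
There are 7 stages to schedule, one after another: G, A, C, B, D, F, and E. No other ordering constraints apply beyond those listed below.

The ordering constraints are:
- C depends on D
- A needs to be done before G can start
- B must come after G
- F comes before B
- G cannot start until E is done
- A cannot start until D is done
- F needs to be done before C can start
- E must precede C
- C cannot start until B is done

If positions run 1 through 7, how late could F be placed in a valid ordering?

Following every chain forward from F, the stages that must come later are C, B — 2 of them.
So at least 2 stages follow F, putting F no later than position 5. That position is achievable by scheduling everything else first.

5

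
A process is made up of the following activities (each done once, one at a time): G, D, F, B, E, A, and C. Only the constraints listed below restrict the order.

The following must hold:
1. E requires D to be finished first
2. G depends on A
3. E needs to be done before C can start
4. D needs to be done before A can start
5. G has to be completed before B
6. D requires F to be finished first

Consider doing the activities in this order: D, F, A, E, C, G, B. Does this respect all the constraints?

In the proposed order, D appears before F.
That contradicts the constraint that F must precede D.

No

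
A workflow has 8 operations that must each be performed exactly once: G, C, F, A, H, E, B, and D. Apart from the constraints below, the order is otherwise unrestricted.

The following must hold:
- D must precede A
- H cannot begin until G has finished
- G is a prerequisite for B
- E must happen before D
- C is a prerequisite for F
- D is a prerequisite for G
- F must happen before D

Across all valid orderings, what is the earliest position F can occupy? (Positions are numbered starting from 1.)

Working backwards through the constraints from F, its only required predecessor is C.
So at minimum 1 operation comes before F, putting F no earlier than position 2. That position is achievable by scheduling exactly that predecessor first.

2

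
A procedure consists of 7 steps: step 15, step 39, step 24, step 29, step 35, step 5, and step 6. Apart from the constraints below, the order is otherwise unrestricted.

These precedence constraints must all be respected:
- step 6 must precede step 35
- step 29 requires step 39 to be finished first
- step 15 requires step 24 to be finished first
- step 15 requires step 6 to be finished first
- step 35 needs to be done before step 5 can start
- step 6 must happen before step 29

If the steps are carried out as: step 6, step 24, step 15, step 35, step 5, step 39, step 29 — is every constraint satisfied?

Every stated constraint is respected: step 6 sits at position 1, ahead of step 29 at position 7, and each of the other listed pairs likewise has the predecessor earlier in the sequence.

Yes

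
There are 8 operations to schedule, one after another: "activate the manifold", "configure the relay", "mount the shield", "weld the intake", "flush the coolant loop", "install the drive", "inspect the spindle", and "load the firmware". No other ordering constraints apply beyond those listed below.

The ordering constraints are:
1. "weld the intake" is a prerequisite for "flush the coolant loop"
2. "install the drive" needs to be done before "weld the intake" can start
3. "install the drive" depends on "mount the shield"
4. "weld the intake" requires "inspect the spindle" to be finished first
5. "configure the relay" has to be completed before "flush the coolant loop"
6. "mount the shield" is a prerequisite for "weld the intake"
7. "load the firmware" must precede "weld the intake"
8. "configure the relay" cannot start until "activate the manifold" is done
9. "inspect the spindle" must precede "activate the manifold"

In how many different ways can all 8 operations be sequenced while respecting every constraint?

102

3 operations have no prerequisites ("mount the shield", "inspect the spindle", "load the firmware"), so any of them could come first.
Counting all ways to extend the partial order to a total order gives 102.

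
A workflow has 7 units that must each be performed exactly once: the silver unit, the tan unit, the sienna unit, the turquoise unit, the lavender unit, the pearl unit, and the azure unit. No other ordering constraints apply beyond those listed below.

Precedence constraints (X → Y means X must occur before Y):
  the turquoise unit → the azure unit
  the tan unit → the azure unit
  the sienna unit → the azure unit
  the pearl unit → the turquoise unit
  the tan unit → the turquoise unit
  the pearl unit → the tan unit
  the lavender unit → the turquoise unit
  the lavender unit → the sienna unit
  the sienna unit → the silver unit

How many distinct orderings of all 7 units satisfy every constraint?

28

The units with no prerequisites are the lavender unit, the pearl unit; any of them can be placed first.
Systematically extending each partial ordering one unit at a time and counting, there are 28 complete orderings.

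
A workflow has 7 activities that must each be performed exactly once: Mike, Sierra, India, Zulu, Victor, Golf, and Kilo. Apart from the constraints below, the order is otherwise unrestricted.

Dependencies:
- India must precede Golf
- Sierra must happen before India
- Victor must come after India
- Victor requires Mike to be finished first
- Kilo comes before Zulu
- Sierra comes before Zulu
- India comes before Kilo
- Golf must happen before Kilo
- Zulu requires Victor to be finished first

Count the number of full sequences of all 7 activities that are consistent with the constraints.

12

The activities with no prerequisites are Mike, Sierra; any of them can be placed first.
Counting all ways to extend the partial order to a total order gives 12.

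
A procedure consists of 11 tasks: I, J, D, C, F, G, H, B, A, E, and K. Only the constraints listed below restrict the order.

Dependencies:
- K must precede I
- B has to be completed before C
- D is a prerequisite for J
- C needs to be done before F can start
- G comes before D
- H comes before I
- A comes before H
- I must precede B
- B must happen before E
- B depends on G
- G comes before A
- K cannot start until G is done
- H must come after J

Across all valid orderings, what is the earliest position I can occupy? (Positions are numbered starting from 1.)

The tasks that are forced before I, directly or transitively, are J, D, G, H, A, K. That's 6 tasks.
With 6 mandatory predecessors, the earliest I can sit is position 6+1 = 7, and placing just those 6 first achieves it.

7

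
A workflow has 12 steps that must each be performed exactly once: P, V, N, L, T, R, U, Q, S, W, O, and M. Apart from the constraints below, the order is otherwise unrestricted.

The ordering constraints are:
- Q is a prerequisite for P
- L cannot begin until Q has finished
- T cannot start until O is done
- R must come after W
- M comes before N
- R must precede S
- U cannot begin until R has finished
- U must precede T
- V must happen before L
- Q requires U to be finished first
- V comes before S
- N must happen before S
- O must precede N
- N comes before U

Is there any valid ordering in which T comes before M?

The constraints give a chain M → N → U → T, which forces M before T.
Hence T can never be scheduled before M.

No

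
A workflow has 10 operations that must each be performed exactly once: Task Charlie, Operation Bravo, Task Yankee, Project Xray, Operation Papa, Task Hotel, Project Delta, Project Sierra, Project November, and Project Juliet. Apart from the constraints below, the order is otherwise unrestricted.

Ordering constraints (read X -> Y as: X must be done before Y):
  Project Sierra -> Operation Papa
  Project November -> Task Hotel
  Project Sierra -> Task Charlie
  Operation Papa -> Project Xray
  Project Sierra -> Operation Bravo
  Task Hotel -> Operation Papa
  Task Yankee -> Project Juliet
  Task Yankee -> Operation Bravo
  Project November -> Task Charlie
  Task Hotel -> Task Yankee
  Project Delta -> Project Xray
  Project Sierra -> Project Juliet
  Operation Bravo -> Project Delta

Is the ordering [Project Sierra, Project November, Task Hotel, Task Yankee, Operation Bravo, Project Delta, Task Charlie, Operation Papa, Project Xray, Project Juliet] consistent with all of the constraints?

Every stated constraint is respected: Project Sierra sits at position 1, ahead of Project Juliet at position 10, and each of the other listed pairs likewise has the predecessor earlier in the sequence.

Yes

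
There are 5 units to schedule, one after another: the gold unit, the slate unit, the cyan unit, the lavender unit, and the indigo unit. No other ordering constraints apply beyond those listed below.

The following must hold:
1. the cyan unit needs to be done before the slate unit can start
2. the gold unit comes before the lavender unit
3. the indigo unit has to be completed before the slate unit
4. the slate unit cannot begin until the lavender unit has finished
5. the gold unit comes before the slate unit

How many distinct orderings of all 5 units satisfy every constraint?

3 units have no prerequisites (the gold unit, the cyan unit, the indigo unit), so any of them could come first.
Enumerating by repeatedly choosing an available unit (one whose prerequisites are all placed) gives 12 distinct complete orderings.

12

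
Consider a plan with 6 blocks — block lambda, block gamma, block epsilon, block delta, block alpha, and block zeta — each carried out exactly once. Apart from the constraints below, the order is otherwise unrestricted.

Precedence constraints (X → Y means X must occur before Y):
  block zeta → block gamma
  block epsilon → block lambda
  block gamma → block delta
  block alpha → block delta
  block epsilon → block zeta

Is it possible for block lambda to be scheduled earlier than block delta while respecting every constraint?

Yes

The constraints leave block lambda and block delta unordered relative to each other; nothing requires block delta earlier.
So a valid ordering placing block lambda earlier than block delta exists.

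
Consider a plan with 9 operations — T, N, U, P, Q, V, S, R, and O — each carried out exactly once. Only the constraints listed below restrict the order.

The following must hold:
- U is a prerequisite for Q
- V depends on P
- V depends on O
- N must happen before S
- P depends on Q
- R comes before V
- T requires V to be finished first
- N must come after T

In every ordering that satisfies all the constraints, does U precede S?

Following the dependencies: U → Q → P → V → T → N → S.
Hence U necessarily comes before S.

Yes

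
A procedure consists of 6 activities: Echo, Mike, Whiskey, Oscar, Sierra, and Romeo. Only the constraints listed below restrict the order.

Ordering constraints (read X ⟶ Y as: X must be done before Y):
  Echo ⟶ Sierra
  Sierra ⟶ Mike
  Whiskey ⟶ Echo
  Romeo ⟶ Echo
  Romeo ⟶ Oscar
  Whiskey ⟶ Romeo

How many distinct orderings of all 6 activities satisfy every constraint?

Only Whiskey has no prerequisites, so it must go first.
Counting all ways to extend the partial order to a total order gives 4.

4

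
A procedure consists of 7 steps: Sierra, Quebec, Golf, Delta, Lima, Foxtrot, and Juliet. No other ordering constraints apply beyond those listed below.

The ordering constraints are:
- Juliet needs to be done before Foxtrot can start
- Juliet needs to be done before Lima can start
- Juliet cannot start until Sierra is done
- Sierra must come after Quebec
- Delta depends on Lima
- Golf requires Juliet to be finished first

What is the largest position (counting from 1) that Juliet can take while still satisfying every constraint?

3

The steps that are forced after Juliet, directly or by a chain of constraints, are Golf, Delta, Lima, Foxtrot. That's 4 steps.
With 4 mandatory successors out of 7 steps total, the latest slot for Juliet is 7−4 = 3, and it's reachable by doing all non-successors before Juliet.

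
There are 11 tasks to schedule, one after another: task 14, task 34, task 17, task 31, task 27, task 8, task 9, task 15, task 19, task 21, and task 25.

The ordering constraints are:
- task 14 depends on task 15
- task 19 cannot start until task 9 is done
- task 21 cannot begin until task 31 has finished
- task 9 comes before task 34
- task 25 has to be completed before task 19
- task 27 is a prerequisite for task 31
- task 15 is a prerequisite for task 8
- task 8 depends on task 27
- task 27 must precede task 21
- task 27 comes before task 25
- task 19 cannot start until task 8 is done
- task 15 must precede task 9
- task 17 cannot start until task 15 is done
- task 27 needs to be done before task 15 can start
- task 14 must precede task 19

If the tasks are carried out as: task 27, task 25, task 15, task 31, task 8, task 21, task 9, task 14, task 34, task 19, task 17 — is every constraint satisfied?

Checking each listed constraint against this order: for instance, task 25 is in position 2 and task 19 in position 10, so that constraint holds — and the remaining constraints check out the same way.

Yes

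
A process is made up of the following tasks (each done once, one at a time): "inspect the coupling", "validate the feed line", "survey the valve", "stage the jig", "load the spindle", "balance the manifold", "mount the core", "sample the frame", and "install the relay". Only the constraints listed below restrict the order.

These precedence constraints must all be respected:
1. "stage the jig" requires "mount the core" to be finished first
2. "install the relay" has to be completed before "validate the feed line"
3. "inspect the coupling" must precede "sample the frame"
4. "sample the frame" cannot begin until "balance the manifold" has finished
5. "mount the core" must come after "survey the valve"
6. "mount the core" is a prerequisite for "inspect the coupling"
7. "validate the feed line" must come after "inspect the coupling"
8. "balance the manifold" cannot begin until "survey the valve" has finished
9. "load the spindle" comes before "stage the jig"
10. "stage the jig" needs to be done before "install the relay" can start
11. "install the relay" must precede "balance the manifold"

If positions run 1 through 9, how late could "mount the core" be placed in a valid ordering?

The tasks that are forced after "mount the core", directly or by a chain of constraints, are "inspect the coupling", "validate the feed line", "stage the jig", "balance the manifold", "sample the frame", "install the relay". That's 6 tasks.
With 6 mandatory successors out of 9 tasks total, the latest slot for "mount the core" is 9−6 = 3, and it's reachable by doing all non-successors before "mount the core".

3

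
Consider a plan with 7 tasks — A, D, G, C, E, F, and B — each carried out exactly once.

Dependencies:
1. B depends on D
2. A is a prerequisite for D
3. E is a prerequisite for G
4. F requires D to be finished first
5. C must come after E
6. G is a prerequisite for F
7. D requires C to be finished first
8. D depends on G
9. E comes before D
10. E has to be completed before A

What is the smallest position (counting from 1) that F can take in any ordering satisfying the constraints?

The tasks that are forced before F, directly or transitively, are A, D, G, C, E. That's 5 tasks.
So at minimum 5 tasks come before F, putting F no earlier than position 6. That position is achievable by scheduling exactly those predecessors first.

6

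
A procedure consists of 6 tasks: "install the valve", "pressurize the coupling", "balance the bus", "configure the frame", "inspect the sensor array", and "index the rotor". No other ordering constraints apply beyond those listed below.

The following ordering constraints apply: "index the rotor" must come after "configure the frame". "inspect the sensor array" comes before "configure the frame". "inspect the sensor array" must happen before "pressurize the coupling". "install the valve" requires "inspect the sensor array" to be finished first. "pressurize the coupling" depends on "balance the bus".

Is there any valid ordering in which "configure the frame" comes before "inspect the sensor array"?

No

The constraints give a chain "inspect the sensor array" → "configure the frame", which forces "inspect the sensor array" before "configure the frame".
So no valid ordering can have "configure the frame" before "inspect the sensor array".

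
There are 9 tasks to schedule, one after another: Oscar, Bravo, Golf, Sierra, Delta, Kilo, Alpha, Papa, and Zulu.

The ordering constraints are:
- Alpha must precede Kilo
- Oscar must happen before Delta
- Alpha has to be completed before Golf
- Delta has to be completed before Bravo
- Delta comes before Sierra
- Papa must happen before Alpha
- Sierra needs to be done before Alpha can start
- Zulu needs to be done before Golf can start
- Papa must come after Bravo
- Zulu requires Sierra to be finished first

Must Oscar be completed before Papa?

Yes

Chaining the stated constraints: Oscar → Delta → Bravo → Papa.
That forces Oscar before Papa in every valid schedule.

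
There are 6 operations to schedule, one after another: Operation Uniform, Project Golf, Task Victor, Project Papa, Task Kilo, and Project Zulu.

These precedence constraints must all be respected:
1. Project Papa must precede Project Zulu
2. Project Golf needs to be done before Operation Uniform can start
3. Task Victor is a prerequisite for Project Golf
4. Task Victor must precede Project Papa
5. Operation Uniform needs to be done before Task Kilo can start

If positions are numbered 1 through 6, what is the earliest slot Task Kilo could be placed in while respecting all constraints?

The operations that are forced before Task Kilo, directly or transitively, are Operation Uniform, Project Golf, Task Victor. That's 3 operations.
With 3 mandatory predecessors, the earliest Task Kilo can sit is position 3+1 = 4, and placing just those 3 first achieves it.

4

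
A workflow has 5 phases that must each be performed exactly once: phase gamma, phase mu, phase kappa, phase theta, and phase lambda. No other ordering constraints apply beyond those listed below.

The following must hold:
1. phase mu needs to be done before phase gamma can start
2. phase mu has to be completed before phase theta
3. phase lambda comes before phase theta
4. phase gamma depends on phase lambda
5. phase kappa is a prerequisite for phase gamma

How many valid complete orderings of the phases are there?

The phases with no prerequisites are phase mu, phase kappa, phase lambda; any of them can be placed first.
Systematically extending each partial ordering one phase at a time and counting, there are 14 complete orderings.

14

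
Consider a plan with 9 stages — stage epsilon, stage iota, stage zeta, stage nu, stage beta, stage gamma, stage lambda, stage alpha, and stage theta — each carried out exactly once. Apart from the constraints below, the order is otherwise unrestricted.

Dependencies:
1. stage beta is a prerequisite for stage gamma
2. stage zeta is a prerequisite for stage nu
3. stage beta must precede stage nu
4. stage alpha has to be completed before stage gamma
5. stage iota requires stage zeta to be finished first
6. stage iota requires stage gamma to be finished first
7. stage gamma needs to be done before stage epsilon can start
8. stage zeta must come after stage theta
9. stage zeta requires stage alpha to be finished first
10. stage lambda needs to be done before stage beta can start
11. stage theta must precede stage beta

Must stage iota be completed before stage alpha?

No

The constraints actually force stage alpha before stage iota (via stage alpha → stage zeta → stage iota), not the other way around.
So stage iota never precedes stage alpha.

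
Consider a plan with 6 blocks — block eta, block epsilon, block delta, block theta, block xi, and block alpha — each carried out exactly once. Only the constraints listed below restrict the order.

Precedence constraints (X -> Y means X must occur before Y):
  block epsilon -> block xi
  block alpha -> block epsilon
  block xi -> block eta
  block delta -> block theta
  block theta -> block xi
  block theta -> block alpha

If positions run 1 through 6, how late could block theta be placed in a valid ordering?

Following every chain forward from block theta, the blocks that must come later are block eta, block epsilon, block xi, block alpha — 4 of them.
So at least 4 blocks follow block theta, putting block theta no later than position 2. That position is achievable by scheduling everything else first.

2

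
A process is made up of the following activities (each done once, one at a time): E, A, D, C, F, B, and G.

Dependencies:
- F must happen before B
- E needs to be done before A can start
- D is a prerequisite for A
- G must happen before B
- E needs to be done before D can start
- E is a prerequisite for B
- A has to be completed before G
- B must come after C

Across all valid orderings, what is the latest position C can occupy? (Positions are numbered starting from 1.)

6

Following the constraints forward from C, its only required successor is B.
With 1 mandatory successor out of 7 activities total, the latest slot for C is 7−1 = 6, and it's reachable by doing all non-successors before C.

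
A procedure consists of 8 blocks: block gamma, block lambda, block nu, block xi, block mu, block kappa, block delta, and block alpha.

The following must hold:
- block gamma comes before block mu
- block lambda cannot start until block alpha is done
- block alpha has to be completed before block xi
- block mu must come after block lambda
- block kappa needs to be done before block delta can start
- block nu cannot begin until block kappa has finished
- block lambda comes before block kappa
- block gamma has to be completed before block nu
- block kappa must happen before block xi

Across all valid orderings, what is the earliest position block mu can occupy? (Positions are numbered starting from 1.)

Every block that must precede block mu has to come before it. Tracing all chains that end at block mu, those blocks are: block gamma, block lambda, block alpha — 3 in total.
With 3 mandatory predecessors, the earliest block mu can sit is position 3+1 = 4, and placing just those 3 first achieves it.

4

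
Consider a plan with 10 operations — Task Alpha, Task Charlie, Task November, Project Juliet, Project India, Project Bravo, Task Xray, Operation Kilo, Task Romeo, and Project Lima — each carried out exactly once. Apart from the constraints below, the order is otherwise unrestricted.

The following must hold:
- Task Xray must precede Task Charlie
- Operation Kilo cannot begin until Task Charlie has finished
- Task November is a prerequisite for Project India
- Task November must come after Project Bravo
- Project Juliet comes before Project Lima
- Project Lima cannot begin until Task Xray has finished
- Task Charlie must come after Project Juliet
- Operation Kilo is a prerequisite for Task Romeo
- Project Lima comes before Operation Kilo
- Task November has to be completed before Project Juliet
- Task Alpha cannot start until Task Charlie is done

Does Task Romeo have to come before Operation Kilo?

No

There is a chain Operation Kilo → Task Romeo, which puts Operation Kilo before Task Romeo.
So Task Romeo does not have to come before Operation Kilo — it cannot.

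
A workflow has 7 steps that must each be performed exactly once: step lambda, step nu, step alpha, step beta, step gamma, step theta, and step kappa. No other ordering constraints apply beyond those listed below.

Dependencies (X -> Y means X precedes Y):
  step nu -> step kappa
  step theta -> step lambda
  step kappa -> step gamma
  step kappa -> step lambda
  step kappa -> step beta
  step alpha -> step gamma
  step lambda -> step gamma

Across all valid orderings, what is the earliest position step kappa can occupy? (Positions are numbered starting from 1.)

2

The only step forced before step kappa (directly or transitively) is step nu.
So at minimum 1 step comes before step kappa, putting step kappa no earlier than position 2. That position is achievable by scheduling exactly that predecessor first.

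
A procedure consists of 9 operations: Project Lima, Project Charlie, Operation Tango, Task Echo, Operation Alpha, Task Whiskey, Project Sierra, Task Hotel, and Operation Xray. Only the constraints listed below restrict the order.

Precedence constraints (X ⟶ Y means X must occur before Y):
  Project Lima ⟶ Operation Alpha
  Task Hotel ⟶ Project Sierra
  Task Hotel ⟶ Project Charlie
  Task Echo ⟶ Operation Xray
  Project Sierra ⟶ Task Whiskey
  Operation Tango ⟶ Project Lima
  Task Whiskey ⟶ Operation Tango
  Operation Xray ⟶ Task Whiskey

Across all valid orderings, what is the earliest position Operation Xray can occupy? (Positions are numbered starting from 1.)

The only operation forced before Operation Xray (directly or transitively) is Task Echo.
So at minimum 1 operation comes before Operation Xray, putting Operation Xray no earlier than position 2. That position is achievable by scheduling exactly that predecessor first.

2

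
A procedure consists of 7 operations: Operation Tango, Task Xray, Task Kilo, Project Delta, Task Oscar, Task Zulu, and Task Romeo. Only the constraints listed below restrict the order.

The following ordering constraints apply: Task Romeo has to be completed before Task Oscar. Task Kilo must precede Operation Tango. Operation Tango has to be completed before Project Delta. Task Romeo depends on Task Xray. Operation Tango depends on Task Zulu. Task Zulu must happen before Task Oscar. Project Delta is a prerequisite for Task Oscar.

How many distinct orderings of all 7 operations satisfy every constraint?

3 operations have no prerequisites (Task Xray, Task Kilo, Task Zulu), so any of them could come first.
Counting all ways to extend the partial order to a total order gives 30.

30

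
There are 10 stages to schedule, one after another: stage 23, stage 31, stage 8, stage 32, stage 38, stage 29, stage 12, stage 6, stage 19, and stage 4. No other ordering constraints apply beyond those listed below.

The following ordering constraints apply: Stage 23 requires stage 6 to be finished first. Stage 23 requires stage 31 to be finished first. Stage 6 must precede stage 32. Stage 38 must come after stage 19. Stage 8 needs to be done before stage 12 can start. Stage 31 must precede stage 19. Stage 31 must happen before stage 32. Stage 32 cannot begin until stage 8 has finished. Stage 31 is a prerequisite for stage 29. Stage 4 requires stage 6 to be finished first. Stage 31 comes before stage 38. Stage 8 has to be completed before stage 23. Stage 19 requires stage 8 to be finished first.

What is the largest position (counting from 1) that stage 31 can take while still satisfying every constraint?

Every stage that must follow stage 31 has to come after it. Tracing all chains starting from stage 31, those stages are: stage 23, stage 32, stage 38, stage 29, stage 19 — 5 in total.
So at least 5 stages follow stage 31, putting stage 31 no later than position 5. That position is achievable by scheduling everything else first.

5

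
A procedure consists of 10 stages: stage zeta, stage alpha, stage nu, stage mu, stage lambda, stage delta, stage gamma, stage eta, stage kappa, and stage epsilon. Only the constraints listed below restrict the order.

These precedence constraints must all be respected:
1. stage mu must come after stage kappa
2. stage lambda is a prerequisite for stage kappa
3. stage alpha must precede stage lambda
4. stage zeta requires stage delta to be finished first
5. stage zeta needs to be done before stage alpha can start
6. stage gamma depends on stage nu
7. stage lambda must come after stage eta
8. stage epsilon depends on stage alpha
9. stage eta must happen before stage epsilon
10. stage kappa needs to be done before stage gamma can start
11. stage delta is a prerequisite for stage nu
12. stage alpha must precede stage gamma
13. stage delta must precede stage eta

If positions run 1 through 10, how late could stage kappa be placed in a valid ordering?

Every stage that must follow stage kappa has to come after it. Tracing all chains starting from stage kappa, those stages are: stage mu, stage gamma — 2 in total.
So at least 2 stages follow stage kappa, putting stage kappa no later than position 8. That position is achievable by scheduling everything else first.

8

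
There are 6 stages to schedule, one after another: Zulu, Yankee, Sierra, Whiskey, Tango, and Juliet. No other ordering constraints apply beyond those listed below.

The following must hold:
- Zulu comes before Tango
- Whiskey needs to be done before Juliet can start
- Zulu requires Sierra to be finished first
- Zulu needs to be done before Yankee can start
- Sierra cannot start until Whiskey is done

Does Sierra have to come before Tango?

Yes

There is a constraint chain Sierra → Zulu → Tango.
So Sierra must precede Tango in any valid ordering.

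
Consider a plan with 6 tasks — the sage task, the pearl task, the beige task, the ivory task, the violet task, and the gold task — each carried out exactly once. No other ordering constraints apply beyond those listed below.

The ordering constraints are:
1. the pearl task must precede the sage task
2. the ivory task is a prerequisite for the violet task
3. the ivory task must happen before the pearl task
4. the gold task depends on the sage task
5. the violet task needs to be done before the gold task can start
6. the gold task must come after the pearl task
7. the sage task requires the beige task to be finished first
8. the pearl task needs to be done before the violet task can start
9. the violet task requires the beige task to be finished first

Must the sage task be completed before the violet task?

Nothing in the constraints links the sage task and the violet task; they are unordered relative to each other.
A valid ordering placing the violet task before the sage task exists, so the answer is no.

No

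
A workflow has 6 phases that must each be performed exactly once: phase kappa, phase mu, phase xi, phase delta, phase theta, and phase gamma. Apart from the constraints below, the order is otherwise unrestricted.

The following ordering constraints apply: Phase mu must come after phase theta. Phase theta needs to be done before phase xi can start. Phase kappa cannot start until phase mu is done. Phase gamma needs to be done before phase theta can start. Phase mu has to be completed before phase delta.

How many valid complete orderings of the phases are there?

8

Only phase gamma has no prerequisites, so it must go first.
Enumerating by repeatedly choosing an available phase (one whose prerequisites are all placed) gives 8 distinct complete orderings.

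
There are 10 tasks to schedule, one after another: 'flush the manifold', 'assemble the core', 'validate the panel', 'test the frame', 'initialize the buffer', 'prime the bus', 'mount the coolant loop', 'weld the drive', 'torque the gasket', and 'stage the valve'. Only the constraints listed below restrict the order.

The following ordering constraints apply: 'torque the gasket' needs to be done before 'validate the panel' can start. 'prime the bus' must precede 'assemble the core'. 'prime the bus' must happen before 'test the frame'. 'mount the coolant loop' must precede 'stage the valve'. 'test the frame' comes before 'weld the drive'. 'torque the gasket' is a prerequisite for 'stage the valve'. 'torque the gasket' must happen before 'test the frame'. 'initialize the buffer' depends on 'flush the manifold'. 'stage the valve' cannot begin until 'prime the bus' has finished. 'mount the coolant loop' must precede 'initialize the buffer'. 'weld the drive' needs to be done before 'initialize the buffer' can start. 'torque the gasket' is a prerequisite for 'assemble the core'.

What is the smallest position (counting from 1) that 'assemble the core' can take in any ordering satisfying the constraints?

3

The tasks that are forced before 'assemble the core', directly or transitively, are 'prime the bus', 'torque the gasket'. That's 2 tasks.
With 2 mandatory predecessors, the earliest 'assemble the core' can sit is position 2+1 = 3, and placing just those 2 first achieves it.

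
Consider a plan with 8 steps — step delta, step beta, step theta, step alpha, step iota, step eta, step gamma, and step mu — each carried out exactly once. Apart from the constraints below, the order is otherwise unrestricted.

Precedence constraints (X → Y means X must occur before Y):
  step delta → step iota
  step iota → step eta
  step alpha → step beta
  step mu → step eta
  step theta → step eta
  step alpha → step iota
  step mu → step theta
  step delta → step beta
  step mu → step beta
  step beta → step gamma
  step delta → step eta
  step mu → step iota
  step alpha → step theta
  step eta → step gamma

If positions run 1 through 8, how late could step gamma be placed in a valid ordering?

8

No constraint forces any step after step gamma, so it can be placed last, in position 8.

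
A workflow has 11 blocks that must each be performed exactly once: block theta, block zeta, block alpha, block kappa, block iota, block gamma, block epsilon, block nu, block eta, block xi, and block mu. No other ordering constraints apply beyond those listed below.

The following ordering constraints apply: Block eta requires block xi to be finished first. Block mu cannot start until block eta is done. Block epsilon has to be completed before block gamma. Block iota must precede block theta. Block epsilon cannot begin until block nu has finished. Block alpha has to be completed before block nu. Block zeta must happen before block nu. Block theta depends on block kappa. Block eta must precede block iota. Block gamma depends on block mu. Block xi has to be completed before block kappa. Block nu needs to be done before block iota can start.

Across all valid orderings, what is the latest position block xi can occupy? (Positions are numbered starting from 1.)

The blocks that are forced after block xi, directly or by a chain of constraints, are block theta, block kappa, block iota, block gamma, block eta, block mu. That's 6 blocks.
So at least 6 blocks follow block xi, putting block xi no later than position 5. That position is achievable by scheduling everything else first.

5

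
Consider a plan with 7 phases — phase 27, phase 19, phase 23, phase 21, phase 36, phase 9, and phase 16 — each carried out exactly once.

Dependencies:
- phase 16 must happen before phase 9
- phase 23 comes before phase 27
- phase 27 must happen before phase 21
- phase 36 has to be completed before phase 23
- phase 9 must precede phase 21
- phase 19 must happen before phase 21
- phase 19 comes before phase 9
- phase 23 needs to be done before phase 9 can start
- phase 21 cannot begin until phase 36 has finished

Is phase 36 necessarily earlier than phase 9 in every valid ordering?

Following the dependencies: phase 36 → phase 23 → phase 9.
Hence phase 36 necessarily comes before phase 9.

Yes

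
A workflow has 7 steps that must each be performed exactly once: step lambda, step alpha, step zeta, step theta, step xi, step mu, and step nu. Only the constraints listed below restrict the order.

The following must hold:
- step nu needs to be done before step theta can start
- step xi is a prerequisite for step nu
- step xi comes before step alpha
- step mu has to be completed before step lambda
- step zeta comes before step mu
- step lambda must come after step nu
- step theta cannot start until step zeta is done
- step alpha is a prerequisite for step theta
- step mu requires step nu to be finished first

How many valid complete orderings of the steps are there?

33

2 steps have no prerequisites (step zeta, step xi), so any of them could come first.
Counting all ways to extend the partial order to a total order gives 33.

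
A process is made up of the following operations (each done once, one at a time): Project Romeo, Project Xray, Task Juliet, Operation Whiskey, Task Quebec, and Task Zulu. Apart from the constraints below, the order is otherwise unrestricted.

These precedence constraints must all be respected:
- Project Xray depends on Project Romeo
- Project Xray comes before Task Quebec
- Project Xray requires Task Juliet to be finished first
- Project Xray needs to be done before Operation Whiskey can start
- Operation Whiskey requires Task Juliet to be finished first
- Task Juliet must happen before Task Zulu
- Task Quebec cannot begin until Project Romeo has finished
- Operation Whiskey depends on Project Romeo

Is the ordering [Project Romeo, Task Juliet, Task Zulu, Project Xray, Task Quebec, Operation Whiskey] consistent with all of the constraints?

Yes

Every stated constraint is respected: Project Romeo sits at position 1, ahead of Operation Whiskey at position 6, and each of the other listed pairs likewise has the predecessor earlier in the sequence.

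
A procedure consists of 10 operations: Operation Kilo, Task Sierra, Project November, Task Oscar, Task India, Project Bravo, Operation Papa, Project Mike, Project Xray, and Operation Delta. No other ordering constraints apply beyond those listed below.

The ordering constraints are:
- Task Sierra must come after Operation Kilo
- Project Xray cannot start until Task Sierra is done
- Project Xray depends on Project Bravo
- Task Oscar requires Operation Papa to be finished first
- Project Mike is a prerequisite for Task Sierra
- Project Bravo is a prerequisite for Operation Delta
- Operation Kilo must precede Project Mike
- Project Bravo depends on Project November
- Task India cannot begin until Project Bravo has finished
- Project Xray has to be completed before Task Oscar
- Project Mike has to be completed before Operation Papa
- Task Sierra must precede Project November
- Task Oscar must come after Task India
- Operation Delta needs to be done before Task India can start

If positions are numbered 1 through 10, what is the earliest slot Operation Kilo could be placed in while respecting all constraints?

1

Nothing is required before Operation Kilo; it can be the very first operation.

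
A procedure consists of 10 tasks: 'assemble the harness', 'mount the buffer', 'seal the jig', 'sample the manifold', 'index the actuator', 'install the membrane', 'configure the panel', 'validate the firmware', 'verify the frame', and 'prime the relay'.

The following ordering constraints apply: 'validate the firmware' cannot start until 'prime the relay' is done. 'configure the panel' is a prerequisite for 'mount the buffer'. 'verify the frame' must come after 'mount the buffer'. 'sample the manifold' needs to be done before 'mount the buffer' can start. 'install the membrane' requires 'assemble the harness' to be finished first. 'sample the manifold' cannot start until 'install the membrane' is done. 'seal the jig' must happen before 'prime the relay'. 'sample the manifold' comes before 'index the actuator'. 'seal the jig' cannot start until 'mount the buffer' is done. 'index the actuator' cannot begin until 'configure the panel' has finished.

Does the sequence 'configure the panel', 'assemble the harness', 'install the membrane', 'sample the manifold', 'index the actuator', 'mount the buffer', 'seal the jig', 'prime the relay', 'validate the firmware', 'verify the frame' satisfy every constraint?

Going through the constraints one by one, each required predecessor appears earlier in the sequence than its dependent — e.g. 'configure the panel' (position 1) is before 'mount the buffer' (position 6), as required.

Yes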